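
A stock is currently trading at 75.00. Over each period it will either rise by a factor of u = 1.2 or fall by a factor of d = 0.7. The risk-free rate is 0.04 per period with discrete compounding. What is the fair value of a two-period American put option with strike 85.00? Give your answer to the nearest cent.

Risk-neutral probability p = (1 + 0.04 − 0.7)/(1.2 − 0.7) = 0.3400/0.5000 = 0.6800
Terminal stock prices: S_uu = 108, S_ud = 63, S_dd = 36.75
Terminal payoffs (K − S): max(-23, 0) = 0, max(22, 0) = 22, max(48.25, 0) = 48.25
Node u (S = 90): continuation = 1/1.04·[0.6800·0.0000 + 0.3200·22.0000] = 6.7692; exercise value = 0.0000 ≤ continuation, so V_u = 6.7692
Node d (S = 52.5): continuation = 1/1.04·[0.6800·22.0000 + 0.3200·48.2500] = 29.2308; exercise value = 32.5000 > continuation, so V_d = 32.5000 (exercise)
Node 0 (S = 75): continuation = 1/1.04·[0.6800·6.7692 + 0.3200·32.5000] = 14.4260; exercise value = 10.0000 ≤ continuation, so V_0 = 14.4260

14.43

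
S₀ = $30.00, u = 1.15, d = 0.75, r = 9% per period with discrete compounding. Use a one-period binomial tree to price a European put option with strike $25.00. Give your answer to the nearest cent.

Risk-neutral probability p = (1 + 0.09 − 0.75)/(1.15 − 0.75) = 0.3400/0.4000 = 0.8500
Terminal stock prices: S_u = 34.5, S_d = 22.5
Terminal payoffs (K − S): max(-9.5, 0) = 0, max(2.5, 0) = 2.5
Node 0 (S = 30): V_0 = 1/1.09·[0.8500·0.0000 + 0.1500·2.5000] = 0.3440

$0.34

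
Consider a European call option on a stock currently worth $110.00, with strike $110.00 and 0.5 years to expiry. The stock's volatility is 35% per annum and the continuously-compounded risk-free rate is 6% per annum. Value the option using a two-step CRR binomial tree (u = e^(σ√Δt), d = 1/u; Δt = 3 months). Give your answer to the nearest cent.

$11.15

CRR parameters: u = e^(σ√Δt) = e^(0.35·√0.25) = 1.1912, d = 1/u = 0.8395
Per-period rate: rΔt = 0.06·0.25 = 0.015, so R = e^0.015 = 1.0151
Risk-neutral probability p = (e^0.015 − 0.8395)/(1.1912 − 0.8395) = 0.1757/0.3518 = 0.4993
Terminal stock prices: S_uu = 156.1, S_ud = 110, S_dd = 77.52
Terminal payoffs (S − K): max(46.1, 0) = 46.1, max(0, 0) = 0, max(-32.48, 0) = 0
Node u (S = 131): V_u = e^(−0.015)·[0.4993·46.0974 + 0.5007·0.0000] = 22.6748
Node d (S = 92.34): V_d = e^(−0.015)·[0.4993·0.0000 + 0.5007·0.0000] = 0.0000
Node 0 (S = 110): V_0 = e^(−0.015)·[0.4993·22.6748 + 0.5007·0.0000] = 11.1534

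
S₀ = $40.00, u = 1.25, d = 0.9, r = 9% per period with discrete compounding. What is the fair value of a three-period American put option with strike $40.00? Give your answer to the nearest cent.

Risk-neutral probability p = (1 + 0.09 − 0.9)/(1.25 − 0.9) = 0.1900/0.3500 = 0.5429
Terminal stock prices: S_uuu = 78.12, S_uud = 56.25, S_udd = 40.5, S_ddd = 29.16
Terminal payoffs (K − S): max(-38.12, 0) = 0, max(-16.25, 0) = 0, max(-0.5, 0) = 0, max(10.84, 0) = 10.84
Node uu (S = 62.5): continuation = 1/1.09·[0.5429·0.0000 + 0.4571·0.0000] = 0.0000; exercise value = 0.0000 ≤ continuation, so V_uu = 0.0000
Node ud (S = 45): continuation = 1/1.09·[0.5429·0.0000 + 0.4571·0.0000] = 0.0000; exercise value = 0.0000 ≤ continuation, so V_ud = 0.0000
Node dd (S = 32.4): continuation = 1/1.09·[0.5429·0.0000 + 0.4571·10.8400] = 4.5463; exercise value = 7.6000 > continuation, so V_dd = 7.6000 (exercise)
Node u (S = 50): continuation = 1/1.09·[0.5429·0.0000 + 0.4571·0.0000] = 0.0000; exercise value = 0.0000 ≤ continuation, so V_u = 0.0000
Node d (S = 36): continuation = 1/1.09·[0.5429·0.0000 + 0.4571·7.6000] = 3.1874; exercise value = 4.0000 > continuation, so V_d = 4.0000 (exercise)
Node 0 (S = 40): continuation = 1/1.09·[0.5429·0.0000 + 0.4571·4.0000] = 1.6776; exercise value = 0.0000 ≤ continuation, so V_0 = 1.6776

$1.68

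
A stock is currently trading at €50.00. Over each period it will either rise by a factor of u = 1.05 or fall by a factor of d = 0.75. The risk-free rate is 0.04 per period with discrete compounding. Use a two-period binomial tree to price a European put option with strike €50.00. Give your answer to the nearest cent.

€0.66

Risk-neutral probability p = (1 + 0.04 − 0.75)/(1.05 − 0.75) = 0.2900/0.3000 = 0.9667
Terminal stock prices: S_uu = 55.12, S_ud = 39.38, S_dd = 28.12
Terminal payoffs (K − S): max(-5.125, 0) = 0, max(10.62, 0) = 10.62, max(21.88, 0) = 21.88
Node u (S = 52.5): V_u = 1/1.04·[0.9667·0.0000 + 0.0333·10.6250] = 0.3405
Node d (S = 37.5): V_d = 1/1.04·[0.9667·10.6250 + 0.0333·21.8750] = 10.5769
Node 0 (S = 50): V_0 = 1/1.04·[0.9667·0.3405 + 0.0333·10.5769] = 0.6555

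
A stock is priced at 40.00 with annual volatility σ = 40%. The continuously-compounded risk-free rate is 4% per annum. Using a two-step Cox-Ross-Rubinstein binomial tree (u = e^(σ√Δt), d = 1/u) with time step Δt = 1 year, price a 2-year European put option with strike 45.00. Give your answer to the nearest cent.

CRR parameters: u = e^(σ√Δt) = e^(0.4·√1) = 1.4918, d = 1/u = 0.6703
Per-period rate: rΔt = 0.04·1 = 0.04, so R = e^0.04 = 1.0408
Risk-neutral probability p = (e^0.04 − 0.6703)/(1.4918 − 0.6703) = 0.3705/0.8215 = 0.4510
Terminal stock prices: S_uu = 89.02, S_ud = 40, S_dd = 17.97
Terminal payoffs (K − S): max(-44.02, 0) = 0, max(5, 0) = 5, max(27.03, 0) = 27.03
Node u (S = 59.67): V_u = e^(−0.04)·[0.4510·0.0000 + 0.5490·5.0000] = 2.6374
Node d (S = 26.81): V_d = e^(−0.04)·[0.4510·5.0000 + 0.5490·27.0268] = 16.4227
Node 0 (S = 40): V_0 = e^(−0.04)·[0.4510·2.6374 + 0.5490·16.4227] = 9.8055

9.81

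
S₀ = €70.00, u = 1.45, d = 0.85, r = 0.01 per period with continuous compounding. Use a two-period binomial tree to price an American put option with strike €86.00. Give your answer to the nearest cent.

Risk-neutral probability p = (e^0.01 − 0.85)/(1.45 − 0.85) = 0.1601/0.6000 = 0.2668
Terminal stock prices: S_uu = 147.2, S_ud = 86.27, S_dd = 50.57
Terminal payoffs (K − S): max(-61.18, 0) = 0, max(-0.275, 0) = 0, max(35.43, 0) = 35.43
Node u (S = 101.5): continuation = e^(−0.01)·[0.2668·0.0000 + 0.7332·0.0000] = 0.0000; exercise value = 0.0000 ≤ continuation, so V_u = 0.0000
Node d (S = 59.5): continuation = e^(−0.01)·[0.2668·0.0000 + 0.7332·35.4250] = 25.7169; exercise value = 26.5000 > continuation, so V_d = 26.5000 (exercise)
Node 0 (S = 70): continuation = e^(−0.01)·[0.2668·0.0000 + 0.7332·26.5000] = 19.2378; exercise value = 16.0000 ≤ continuation, so V_0 = 19.2378

€19.24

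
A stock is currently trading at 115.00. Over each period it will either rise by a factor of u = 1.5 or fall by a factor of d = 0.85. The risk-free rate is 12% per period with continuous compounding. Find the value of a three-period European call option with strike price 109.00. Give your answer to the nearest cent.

Risk-neutral probability p = (e^0.12 − 0.85)/(1.5 − 0.85) = 0.2775/0.6500 = 0.4269
Terminal stock prices: S_uuu = 388.1, S_uud = 219.9, S_udd = 124.6, S_ddd = 70.62
Terminal payoffs (S − K): max(279.1, 0) = 279.1, max(110.9, 0) = 110.9, max(15.63, 0) = 15.63, max(-38.38, 0) = 0
Node uu (S = 258.8): V_uu = e^(−0.12)·[0.4269·279.1250 + 0.5731·110.9375] = 162.0757
Node ud (S = 146.6): V_ud = e^(−0.12)·[0.4269·110.9375 + 0.5731·15.6312] = 49.9507
Node dd (S = 83.09): V_dd = e^(−0.12)·[0.4269·15.6312 + 0.5731·0.0000] = 5.9187
Node u (S = 172.5): V_u = e^(−0.12)·[0.4269·162.0757 + 0.5731·49.9507] = 86.7576
Node d (S = 97.75): V_d = e^(−0.12)·[0.4269·49.9507 + 0.5731·5.9187] = 21.9218
Node 0 (S = 115): V_0 = e^(−0.12)·[0.4269·86.7576 + 0.5731·21.9218] = 43.9925

43.99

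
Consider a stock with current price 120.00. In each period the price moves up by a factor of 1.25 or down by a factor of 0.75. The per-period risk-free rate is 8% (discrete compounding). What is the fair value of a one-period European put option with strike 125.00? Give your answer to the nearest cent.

11.02

Risk-neutral probability p = (1 + 0.08 − 0.75)/(1.25 − 0.75) = 0.3300/0.5000 = 0.6600
Terminal stock prices: S_u = 150, S_d = 90
Terminal payoffs (K − S): max(-25, 0) = 0, max(35, 0) = 35
Node 0 (S = 120): V_0 = 1/1.08·[0.6600·0.0000 + 0.3400·35.0000] = 11.0185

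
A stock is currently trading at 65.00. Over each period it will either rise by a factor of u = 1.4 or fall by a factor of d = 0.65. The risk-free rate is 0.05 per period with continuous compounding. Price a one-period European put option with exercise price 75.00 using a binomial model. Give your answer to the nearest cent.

14.49

Risk-neutral probability p = (e^0.05 − 0.65)/(1.4 − 0.65) = 0.4013/0.7500 = 0.5350
Terminal stock prices: S_u = 91, S_d = 42.25
Terminal payoffs (K − S): max(-16, 0) = 0, max(32.75, 0) = 32.75
Node 0 (S = 65): V_0 = e^(−0.05)·[0.5350·0.0000 + 0.4650·32.7500] = 14.4852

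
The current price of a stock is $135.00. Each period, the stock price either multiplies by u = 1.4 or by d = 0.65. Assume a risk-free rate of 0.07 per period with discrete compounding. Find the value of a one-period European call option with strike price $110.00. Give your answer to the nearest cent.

$41.35

Risk-neutral probability p = (1 + 0.07 − 0.65)/(1.4 − 0.65) = 0.4200/0.7500 = 0.5600
Terminal stock prices: S_u = 189, S_d = 87.75
Terminal payoffs (S − K): max(79, 0) = 79, max(-22.25, 0) = 0
Node 0 (S = 135): V_0 = 1/1.07·[0.5600·79.0000 + 0.4400·0.0000] = 41.3458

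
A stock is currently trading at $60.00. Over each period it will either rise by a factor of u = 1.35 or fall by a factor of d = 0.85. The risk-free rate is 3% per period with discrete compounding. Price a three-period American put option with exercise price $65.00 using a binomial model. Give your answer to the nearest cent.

$10.11

Risk-neutral probability p = (1 + 0.03 − 0.85)/(1.35 − 0.85) = 0.1800/0.5000 = 0.3600
Terminal stock prices: S_uuu = 147.6, S_uud = 92.95, S_udd = 58.52, S_ddd = 36.85
Terminal payoffs (K − S): max(-82.62, 0) = 0, max(-27.95, 0) = 0, max(6.478, 0) = 6.478, max(28.15, 0) = 28.15
Node uu (S = 109.4): continuation = 1/1.03·[0.3600·0.0000 + 0.6400·0.0000] = 0.0000; exercise value = 0.0000 ≤ continuation, so V_uu = 0.0000
Node ud (S = 68.85): continuation = 1/1.03·[0.3600·0.0000 + 0.6400·6.4775] = 4.0249; exercise value = 0.0000 ≤ continuation, so V_ud = 4.0249
Node dd (S = 43.35): continuation = 1/1.03·[0.3600·6.4775 + 0.6400·28.1525] = 19.7568; exercise value = 21.6500 > continuation, so V_dd = 21.6500 (exercise)
Node u (S = 81): continuation = 1/1.03·[0.3600·0.0000 + 0.6400·4.0249] = 2.5009; exercise value = 0.0000 ≤ continuation, so V_u = 2.5009
Node d (S = 51): continuation = 1/1.03·[0.3600·4.0249 + 0.6400·21.6500] = 14.8592; exercise value = 14.0000 ≤ continuation, so V_d = 14.8592
Node 0 (S = 60): continuation = 1/1.03·[0.3600·2.5009 + 0.6400·14.8592] = 10.1070; exercise value = 5.0000 ≤ continuation, so V_0 = 10.1070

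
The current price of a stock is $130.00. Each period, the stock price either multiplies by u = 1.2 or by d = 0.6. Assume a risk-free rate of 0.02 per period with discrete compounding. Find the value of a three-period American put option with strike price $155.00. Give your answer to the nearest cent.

Risk-neutral probability p = (1 + 0.02 − 0.6)/(1.2 − 0.6) = 0.4200/0.6000 = 0.7000
Terminal stock prices: S_uuu = 224.6, S_uud = 112.3, S_udd = 56.16, S_ddd = 28.08
Terminal payoffs (K − S): max(-69.64, 0) = 0, max(42.68, 0) = 42.68, max(98.84, 0) = 98.84, max(126.9, 0) = 126.9
Node uu (S = 187.2): continuation = 1/1.02·[0.7000·0.0000 + 0.3000·42.6800] = 12.5529; exercise value = 0.0000 ≤ continuation, so V_uu = 12.5529
Node ud (S = 93.6): continuation = 1/1.02·[0.7000·42.6800 + 0.3000·98.8400] = 58.3608; exercise value = 61.4000 > continuation, so V_ud = 61.4000 (exercise)
Node dd (S = 46.8): continuation = 1/1.02·[0.7000·98.8400 + 0.3000·126.9200] = 105.1608; exercise value = 108.2000 > continuation, so V_dd = 108.2000 (exercise)
Node u (S = 156): continuation = 1/1.02·[0.7000·12.5529 + 0.3000·61.4000] = 26.6736; exercise value = 0.0000 ≤ continuation, so V_u = 26.6736
Node d (S = 78): continuation = 1/1.02·[0.7000·61.4000 + 0.3000·108.2000] = 73.9608; exercise value = 77.0000 > continuation, so V_d = 77.0000 (exercise)
Node 0 (S = 130): continuation = 1/1.02·[0.7000·26.6736 + 0.3000·77.0000] = 40.9525; exercise value = 25.0000 ≤ continuation, so V_0 = 40.9525

$40.95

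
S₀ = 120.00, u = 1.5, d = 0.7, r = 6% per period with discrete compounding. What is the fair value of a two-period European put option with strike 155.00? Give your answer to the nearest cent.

38.68

Risk-neutral probability p = (1 + 0.06 − 0.7)/(1.5 − 0.7) = 0.3600/0.8000 = 0.4500
Terminal stock prices: S_uu = 270, S_ud = 126, S_dd = 58.8
Terminal payoffs (K − S): max(-115, 0) = 0, max(29, 0) = 29, max(96.2, 0) = 96.2
Node u (S = 180): V_u = 1/1.06·[0.4500·0.0000 + 0.5500·29.0000] = 15.0472
Node d (S = 84): V_d = 1/1.06·[0.4500·29.0000 + 0.5500·96.2000] = 62.2264
Node 0 (S = 120): V_0 = 1/1.06·[0.4500·15.0472 + 0.5500·62.2264] = 38.6752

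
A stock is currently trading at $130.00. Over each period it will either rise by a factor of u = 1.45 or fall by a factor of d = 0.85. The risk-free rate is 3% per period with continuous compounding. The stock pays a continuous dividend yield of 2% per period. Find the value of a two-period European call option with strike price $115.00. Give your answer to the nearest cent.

Per-period risk-free factor R = e^0.03 = 1.0305; dividend-adjusted growth = e^(0.03−0.02) = 1.0101.
Risk-neutral probability p = (1.0101 − 0.85)/(1.45 − 0.85) = 0.1601/0.6000 = 0.2668
Terminal stock prices: S_uu = 273.3, S_ud = 160.2, S_dd = 93.92
Terminal payoffs (S − K): max(158.3, 0) = 158.3, max(45.22, 0) = 45.22, max(-21.08, 0) = 0
Node u (S = 188.5): V_u = e^(−0.03)·[0.2668·158.3250 + 0.7332·45.2250] = 73.1662
Node d (S = 110.5): V_d = e^(−0.03)·[0.2668·45.2250 + 0.7332·0.0000] = 11.7072
Node 0 (S = 130): V_0 = e^(−0.03)·[0.2668·73.1662 + 0.7332·11.7072] = 27.2709

$27.27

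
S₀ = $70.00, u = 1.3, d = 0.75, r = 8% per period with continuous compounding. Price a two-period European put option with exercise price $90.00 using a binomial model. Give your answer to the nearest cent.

$15.55

Risk-neutral probability p = (e^0.08 − 0.75)/(1.3 − 0.75) = 0.3333/0.5500 = 0.6060
Terminal stock prices: S_uu = 118.3, S_ud = 68.25, S_dd = 39.38
Terminal payoffs (K − S): max(-28.3, 0) = 0, max(21.75, 0) = 21.75, max(50.62, 0) = 50.62
Node u (S = 91): V_u = e^(−0.08)·[0.6060·0.0000 + 0.3940·21.7500] = 7.9111
Node d (S = 52.5): V_d = e^(−0.08)·[0.6060·21.7500 + 0.3940·50.6250] = 30.5805
Node 0 (S = 70): V_0 = e^(−0.08)·[0.6060·7.9111 + 0.3940·30.5805] = 15.5484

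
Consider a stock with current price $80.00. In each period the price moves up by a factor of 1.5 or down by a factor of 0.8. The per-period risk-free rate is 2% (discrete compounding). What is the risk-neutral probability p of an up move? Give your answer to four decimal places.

Risk-neutral probability p = (1 + 0.02 − 0.8)/(1.5 − 0.8) = 0.2200/0.7000 = 0.3143

p = 0.3143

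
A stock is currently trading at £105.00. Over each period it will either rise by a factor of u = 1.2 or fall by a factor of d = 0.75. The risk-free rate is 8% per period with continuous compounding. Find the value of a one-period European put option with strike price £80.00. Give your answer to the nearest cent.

Risk-neutral probability p = (e^0.08 − 0.75)/(1.2 − 0.75) = 0.3333/0.4500 = 0.7406
Terminal stock prices: S_u = 126, S_d = 78.75
Terminal payoffs (K − S): max(-46, 0) = 0, max(1.25, 0) = 1.25
Node 0 (S = 105): V_0 = e^(−0.08)·[0.7406·0.0000 + 0.2594·1.2500] = 0.2993

£0.30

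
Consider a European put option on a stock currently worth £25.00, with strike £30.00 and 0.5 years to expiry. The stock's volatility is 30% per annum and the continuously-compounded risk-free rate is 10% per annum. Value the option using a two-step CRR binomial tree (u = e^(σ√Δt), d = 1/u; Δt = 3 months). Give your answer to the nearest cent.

CRR parameters: u = e^(σ√Δt) = e^(0.3·√0.25) = 1.1618, d = 1/u = 0.8607
Per-period rate: rΔt = 0.1·0.25 = 0.025, so R = e^0.025 = 1.0253
Risk-neutral probability p = (e^0.025 − 0.8607)/(1.1618 − 0.8607) = 0.1646/0.3011 = 0.5466
Terminal stock prices: S_uu = 33.75, S_ud = 25, S_dd = 18.52
Terminal payoffs (K − S): max(-3.746, 0) = 0, max(5, 0) = 5, max(11.48, 0) = 11.48
Node u (S = 29.05): V_u = e^(−0.025)·[0.5466·0.0000 + 0.4534·5.0000] = 2.2108
Node d (S = 21.52): V_d = e^(−0.025)·[0.5466·5.0000 + 0.4534·11.4795] = 7.7416
Node 0 (S = 25): V_0 = e^(−0.025)·[0.5466·2.2108 + 0.4534·7.7416] = 4.6018

£4.60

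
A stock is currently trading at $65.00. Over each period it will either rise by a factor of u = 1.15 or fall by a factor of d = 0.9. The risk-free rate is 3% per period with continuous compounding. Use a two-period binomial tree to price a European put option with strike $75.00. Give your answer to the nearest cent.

Risk-neutral probability p = (e^0.03 − 0.9)/(1.15 − 0.9) = 0.1305/0.2500 = 0.5218
Terminal stock prices: S_uu = 85.96, S_ud = 67.28, S_dd = 52.65
Terminal payoffs (K − S): max(-10.96, 0) = 0, max(7.725, 0) = 7.725, max(22.35, 0) = 22.35
Node u (S = 74.75): V_u = e^(−0.03)·[0.5218·0.0000 + 0.4782·7.7250] = 3.5848
Node d (S = 58.5): V_d = e^(−0.03)·[0.5218·7.7250 + 0.4782·22.3500] = 14.2834
Node 0 (S = 65): V_0 = e^(−0.03)·[0.5218·3.5848 + 0.4782·14.2834] = 8.4435

$8.44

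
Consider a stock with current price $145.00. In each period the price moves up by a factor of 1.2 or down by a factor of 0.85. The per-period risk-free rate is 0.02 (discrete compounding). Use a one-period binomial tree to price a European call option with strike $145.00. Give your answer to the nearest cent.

Risk-neutral probability p = (1 + 0.02 − 0.85)/(1.2 − 0.85) = 0.1700/0.3500 = 0.4857
Terminal stock prices: S_u = 174, S_d = 123.2
Terminal payoffs (S − K): max(29, 0) = 29, max(-21.75, 0) = 0
Node 0 (S = 145): V_0 = 1/1.02·[0.4857·29.0000 + 0.5143·0.0000] = 13.8095

$13.81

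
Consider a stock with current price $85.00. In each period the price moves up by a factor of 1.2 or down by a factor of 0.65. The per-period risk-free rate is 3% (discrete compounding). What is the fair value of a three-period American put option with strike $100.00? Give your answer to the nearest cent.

$22.97

Risk-neutral probability p = (1 + 0.03 − 0.65)/(1.2 − 0.65) = 0.3800/0.5500 = 0.6909
Terminal stock prices: S_uuu = 146.9, S_uud = 79.56, S_udd = 43.1, S_ddd = 23.34
Terminal payoffs (K − S): max(-46.88, 0) = 0, max(20.44, 0) = 20.44, max(56.9, 0) = 56.9, max(76.66, 0) = 76.66
Node uu (S = 122.4): continuation = 1/1.03·[0.6909·0.0000 + 0.3091·20.4400] = 6.1338; exercise value = 0.0000 ≤ continuation, so V_uu = 6.1338
Node ud (S = 66.3): continuation = 1/1.03·[0.6909·20.4400 + 0.3091·56.9050] = 30.7874; exercise value = 33.7000 > continuation, so V_ud = 33.7000 (exercise)
Node dd (S = 35.91): continuation = 1/1.03·[0.6909·56.9050 + 0.3091·76.6569] = 61.1749; exercise value = 64.0875 > continuation, so V_dd = 64.0875 (exercise)
Node u (S = 102): continuation = 1/1.03·[0.6909·6.1338 + 0.3091·33.7000] = 14.2274; exercise value = 0.0000 ≤ continuation, so V_u = 14.2274
Node d (S = 55.25): continuation = 1/1.03·[0.6909·33.7000 + 0.3091·64.0875] = 41.8374; exercise value = 44.7500 > continuation, so V_d = 44.7500 (exercise)
Node 0 (S = 85): continuation = 1/1.03·[0.6909·14.2274 + 0.3091·44.7500] = 22.9725; exercise value = 15.0000 ≤ continuation, so V_0 = 22.9725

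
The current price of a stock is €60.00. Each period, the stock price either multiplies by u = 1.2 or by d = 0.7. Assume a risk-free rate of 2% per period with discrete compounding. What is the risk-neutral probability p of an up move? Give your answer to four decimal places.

p = 0.6400

Risk-neutral probability p = (1 + 0.02 − 0.7)/(1.2 − 0.7) = 0.3200/0.5000 = 0.6400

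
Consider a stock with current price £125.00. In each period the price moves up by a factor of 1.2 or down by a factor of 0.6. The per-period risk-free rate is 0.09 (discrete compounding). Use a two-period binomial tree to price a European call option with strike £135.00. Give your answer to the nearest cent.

Risk-neutral probability p = (1 + 0.09 − 0.6)/(1.2 − 0.6) = 0.4900/0.6000 = 0.8167
Terminal stock prices: S_uu = 180, S_ud = 90, S_dd = 45
Terminal payoffs (S − K): max(45, 0) = 45, max(-45, 0) = 0, max(-90, 0) = 0
Node u (S = 150): V_u = 1/1.09·[0.8167·45.0000 + 0.1833·0.0000] = 33.7156
Node d (S = 75): V_d = 1/1.09·[0.8167·0.0000 + 0.1833·0.0000] = 0.0000
Node 0 (S = 125): V_0 = 1/1.09·[0.8167·33.7156 + 0.1833·0.0000] = 25.2609

£25.26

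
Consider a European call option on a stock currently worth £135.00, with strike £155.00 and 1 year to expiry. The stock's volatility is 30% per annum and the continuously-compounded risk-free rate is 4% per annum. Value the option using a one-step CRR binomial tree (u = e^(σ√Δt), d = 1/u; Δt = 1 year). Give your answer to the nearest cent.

£12.89

CRR parameters: u = e^(σ√Δt) = e^(0.3·√1) = 1.3499, d = 1/u = 0.7408
Per-period rate: rΔt = 0.04·1 = 0.04, so R = e^0.04 = 1.0408
Risk-neutral probability p = (e^0.04 − 0.7408)/(1.3499 − 0.7408) = 0.3000/0.6090 = 0.4926
Terminal stock prices: S_u = 182.2, S_d = 100
Terminal payoffs (S − K): max(27.23, 0) = 27.23, max(-54.99, 0) = 0
Node 0 (S = 135): V_0 = e^(−0.04)·[0.4926·27.2309 + 0.5074·0.0000] = 12.8871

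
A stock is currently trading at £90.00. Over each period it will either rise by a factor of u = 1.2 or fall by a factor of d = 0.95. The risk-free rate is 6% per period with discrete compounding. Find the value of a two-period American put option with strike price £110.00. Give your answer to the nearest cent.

Risk-neutral probability p = (1 + 0.06 − 0.95)/(1.2 − 0.95) = 0.1100/0.2500 = 0.4400
Terminal stock prices: S_uu = 129.6, S_ud = 102.6, S_dd = 81.22
Terminal payoffs (K − S): max(-19.6, 0) = 0, max(7.4, 0) = 7.4, max(28.78, 0) = 28.78
Node u (S = 108): continuation = 1/1.06·[0.4400·0.0000 + 0.5600·7.4000] = 3.9094; exercise value = 2.0000 ≤ continuation, so V_u = 3.9094
Node d (S = 85.5): continuation = 1/1.06·[0.4400·7.4000 + 0.5600·28.7750] = 18.2736; exercise value = 24.5000 > continuation, so V_d = 24.5000 (exercise)
Node 0 (S = 90): continuation = 1/1.06·[0.4400·3.9094 + 0.5600·24.5000] = 14.5662; exercise value = 20.0000 > continuation, so V_0 = 20.0000 (exercise)

£20.00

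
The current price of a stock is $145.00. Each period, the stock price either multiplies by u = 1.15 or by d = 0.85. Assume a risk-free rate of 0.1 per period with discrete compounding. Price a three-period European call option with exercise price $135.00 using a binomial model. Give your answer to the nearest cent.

$44.49

Risk-neutral probability p = (1 + 0.1 − 0.85)/(1.15 − 0.85) = 0.2500/0.3000 = 0.8333
Terminal stock prices: S_uuu = 220.5, S_uud = 163, S_udd = 120.5, S_ddd = 89.05
Terminal payoffs (S − K): max(85.53, 0) = 85.53, max(28, 0) = 28, max(-14.52, 0) = 0, max(-45.95, 0) = 0
Node uu (S = 191.8): V_uu = 1/1.1·[0.8333·85.5269 + 0.1667·27.9981] = 69.0352
Node ud (S = 141.7): V_ud = 1/1.1·[0.8333·27.9981 + 0.1667·0.0000] = 21.2107
Node dd (S = 104.8): V_dd = 1/1.1·[0.8333·0.0000 + 0.1667·0.0000] = 0.0000
Node u (S = 166.8): V_u = 1/1.1·[0.8333·69.0352 + 0.1667·21.2107] = 55.5132
Node d (S = 123.2): V_d = 1/1.1·[0.8333·21.2107 + 0.1667·0.0000] = 16.0687
Node 0 (S = 145): V_0 = 1/1.1·[0.8333·55.5132 + 0.1667·16.0687] = 44.4901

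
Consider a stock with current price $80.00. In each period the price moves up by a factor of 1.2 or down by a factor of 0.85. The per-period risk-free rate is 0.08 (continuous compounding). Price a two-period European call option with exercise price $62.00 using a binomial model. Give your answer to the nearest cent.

Risk-neutral probability p = (e^0.08 − 0.85)/(1.2 − 0.85) = 0.2333/0.3500 = 0.6665
Terminal stock prices: S_uu = 115.2, S_ud = 81.6, S_dd = 57.8
Terminal payoffs (S − K): max(53.2, 0) = 53.2, max(19.6, 0) = 19.6, max(-4.2, 0) = 0
Node u (S = 96): V_u = e^(−0.08)·[0.6665·53.2000 + 0.3335·19.6000] = 38.7668
Node d (S = 68): V_d = e^(−0.08)·[0.6665·19.6000 + 0.3335·0.0000] = 12.0597
Node 0 (S = 80): V_0 = e^(−0.08)·[0.6665·38.7668 + 0.3335·12.0597] = 27.5651

$27.57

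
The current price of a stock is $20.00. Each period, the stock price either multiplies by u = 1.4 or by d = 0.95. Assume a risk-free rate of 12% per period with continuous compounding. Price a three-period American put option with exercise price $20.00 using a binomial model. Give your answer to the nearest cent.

Risk-neutral probability p = (e^0.12 − 0.95)/(1.4 − 0.95) = 0.1775/0.4500 = 0.3944
Terminal stock prices: S_uuu = 54.88, S_uud = 37.24, S_udd = 25.27, S_ddd = 17.15
Terminal payoffs (K − S): max(-34.88, 0) = 0, max(-17.24, 0) = 0, max(-5.27, 0) = 0, max(2.853, 0) = 2.853
Node uu (S = 39.2): continuation = e^(−0.12)·[0.3944·0.0000 + 0.6056·0.0000] = 0.0000; exercise value = 0.0000 ≤ continuation, so V_uu = 0.0000
Node ud (S = 26.6): continuation = e^(−0.12)·[0.3944·0.0000 + 0.6056·0.0000] = 0.0000; exercise value = 0.0000 ≤ continuation, so V_ud = 0.0000
Node dd (S = 18.05): continuation = e^(−0.12)·[0.3944·0.0000 + 0.6056·2.8525] = 1.5320; exercise value = 1.9500 > continuation, so V_dd = 1.9500 (exercise)
Node u (S = 28): continuation = e^(−0.12)·[0.3944·0.0000 + 0.6056·0.0000] = 0.0000; exercise value = 0.0000 ≤ continuation, so V_u = 0.0000
Node d (S = 19): continuation = e^(−0.12)·[0.3944·0.0000 + 0.6056·1.9500] = 1.0473; exercise value = 1.0000 ≤ continuation, so V_d = 1.0473
Node 0 (S = 20): continuation = e^(−0.12)·[0.3944·0.0000 + 0.6056·1.0473] = 0.5625; exercise value = 0.0000 ≤ continuation, so V_0 = 0.5625

$0.56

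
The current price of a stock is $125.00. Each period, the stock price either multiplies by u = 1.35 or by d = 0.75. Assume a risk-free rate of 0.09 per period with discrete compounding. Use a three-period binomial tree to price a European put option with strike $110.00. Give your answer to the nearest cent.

Risk-neutral probability p = (1 + 0.09 − 0.75)/(1.35 − 0.75) = 0.3400/0.6000 = 0.5667
Terminal stock prices: S_uuu = 307.5, S_uud = 170.9, S_udd = 94.92, S_ddd = 52.73
Terminal payoffs (K − S): max(-197.5, 0) = 0, max(-60.86, 0) = 0, max(15.08, 0) = 15.08, max(57.27, 0) = 57.27
Node uu (S = 227.8): V_uu = 1/1.09·[0.5667·0.0000 + 0.4333·0.0000] = 0.0000
Node ud (S = 126.6): V_ud = 1/1.09·[0.5667·0.0000 + 0.4333·15.0781] = 5.9944
Node dd (S = 70.31): V_dd = 1/1.09·[0.5667·15.0781 + 0.4333·57.2656] = 30.6049
Node u (S = 168.8): V_u = 1/1.09·[0.5667·0.0000 + 0.4333·5.9944] = 2.3831
Node d (S = 93.75): V_d = 1/1.09·[0.5667·5.9944 + 0.4333·30.6049] = 15.2834
Node 0 (S = 125): V_0 = 1/1.09·[0.5667·2.3831 + 0.4333·15.2834] = 7.3149

$7.31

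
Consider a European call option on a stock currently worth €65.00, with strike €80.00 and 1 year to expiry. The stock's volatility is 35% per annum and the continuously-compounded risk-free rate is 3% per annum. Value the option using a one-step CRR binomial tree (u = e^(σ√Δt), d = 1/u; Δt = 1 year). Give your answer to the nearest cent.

CRR parameters: u = e^(σ√Δt) = e^(0.35·√1) = 1.4191, d = 1/u = 0.7047
Per-period rate: rΔt = 0.03·1 = 0.03, so R = e^0.03 = 1.0305
Risk-neutral probability p = (e^0.03 − 0.7047)/(1.4191 − 0.7047) = 0.3258/0.7144 = 0.4560
Terminal stock prices: S_u = 92.24, S_d = 45.8
Terminal payoffs (S − K): max(12.24, 0) = 12.24, max(-34.2, 0) = 0
Node 0 (S = 65): V_0 = e^(−0.03)·[0.4560·12.2394 + 0.5440·0.0000] = 5.4164

€5.42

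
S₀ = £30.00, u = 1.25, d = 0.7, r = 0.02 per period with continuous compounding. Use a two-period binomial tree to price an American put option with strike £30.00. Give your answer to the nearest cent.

£4.56

Risk-neutral probability p = (e^0.02 − 0.7)/(1.25 − 0.7) = 0.3202/0.5500 = 0.5822
Terminal stock prices: S_uu = 46.88, S_ud = 26.25, S_dd = 14.7
Terminal payoffs (K − S): max(-16.88, 0) = 0, max(3.75, 0) = 3.75, max(15.3, 0) = 15.3
Node u (S = 37.5): continuation = e^(−0.02)·[0.5822·0.0000 + 0.4178·3.7500] = 1.5358; exercise value = 0.0000 ≤ continuation, so V_u = 1.5358
Node d (S = 21): continuation = e^(−0.02)·[0.5822·3.7500 + 0.4178·15.3000] = 8.4060; exercise value = 9.0000 > continuation, so V_d = 9.0000 (exercise)
Node 0 (S = 30): continuation = e^(−0.02)·[0.5822·1.5358 + 0.4178·9.0000] = 4.5623; exercise value = 0.0000 ≤ continuation, so V_0 = 4.5623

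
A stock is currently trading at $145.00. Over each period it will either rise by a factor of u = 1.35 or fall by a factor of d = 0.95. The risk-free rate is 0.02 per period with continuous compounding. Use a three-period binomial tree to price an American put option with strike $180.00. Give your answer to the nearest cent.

Risk-neutral probability p = (e^0.02 − 0.95)/(1.35 − 0.95) = 0.0702/0.4000 = 0.1755
Terminal stock prices: S_uuu = 356.8, S_uud = 251, S_udd = 176.7, S_ddd = 124.3
Terminal payoffs (K − S): max(-176.8, 0) = 0, max(-71.05, 0) = 0, max(3.336, 0) = 3.336, max(55.68, 0) = 55.68
Node uu (S = 264.3): continuation = e^(−0.02)·[0.1755·0.0000 + 0.8245·0.0000] = 0.0000; exercise value = 0.0000 ≤ continuation, so V_uu = 0.0000
Node ud (S = 186): continuation = e^(−0.02)·[0.1755·0.0000 + 0.8245·3.3356] = 2.6958; exercise value = 0.0000 ≤ continuation, so V_ud = 2.6958
Node dd (S = 130.9): continuation = e^(−0.02)·[0.1755·3.3356 + 0.8245·55.6806] = 45.5733; exercise value = 49.1375 > continuation, so V_dd = 49.1375 (exercise)
Node u (S = 195.8): continuation = e^(−0.02)·[0.1755·0.0000 + 0.8245·2.6958] = 2.1786; exercise value = 0.0000 ≤ continuation, so V_u = 2.1786
Node d (S = 137.8): continuation = e^(−0.02)·[0.1755·2.6958 + 0.8245·49.1375] = 40.1752; exercise value = 42.2500 > continuation, so V_d = 42.2500 (exercise)
Node 0 (S = 145): continuation = e^(−0.02)·[0.1755·2.1786 + 0.8245·42.2500] = 34.5200; exercise value = 35.0000 > continuation, so V_0 = 35.0000 (exercise)

$35.00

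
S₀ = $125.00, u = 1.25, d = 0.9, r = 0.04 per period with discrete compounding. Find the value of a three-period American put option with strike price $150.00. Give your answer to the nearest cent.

Risk-neutral probability p = (1 + 0.04 − 0.9)/(1.25 − 0.9) = 0.1400/0.3500 = 0.4000
Terminal stock prices: S_uuu = 244.1, S_uud = 175.8, S_udd = 126.6, S_ddd = 91.13
Terminal payoffs (K − S): max(-94.14, 0) = 0, max(-25.78, 0) = 0, max(23.44, 0) = 23.44, max(58.87, 0) = 58.87
Node uu (S = 195.3): continuation = 1/1.04·[0.4000·0.0000 + 0.6000·0.0000] = 0.0000; exercise value = 0.0000 ≤ continuation, so V_uu = 0.0000
Node ud (S = 140.6): continuation = 1/1.04·[0.4000·0.0000 + 0.6000·23.4375] = 13.5216; exercise value = 9.3750 ≤ continuation, so V_ud = 13.5216
Node dd (S = 101.2): continuation = 1/1.04·[0.4000·23.4375 + 0.6000·58.8750] = 42.9808; exercise value = 48.7500 > continuation, so V_dd = 48.7500 (exercise)
Node u (S = 156.2): continuation = 1/1.04·[0.4000·0.0000 + 0.6000·13.5216] = 7.8009; exercise value = 0.0000 ≤ continuation, so V_u = 7.8009
Node d (S = 112.5): continuation = 1/1.04·[0.4000·13.5216 + 0.6000·48.7500] = 33.3256; exercise value = 37.5000 > continuation, so V_d = 37.5000 (exercise)
Node 0 (S = 125): continuation = 1/1.04·[0.4000·7.8009 + 0.6000·37.5000] = 24.6350; exercise value = 25.0000 > continuation, so V_0 = 25.0000 (exercise)

$25.00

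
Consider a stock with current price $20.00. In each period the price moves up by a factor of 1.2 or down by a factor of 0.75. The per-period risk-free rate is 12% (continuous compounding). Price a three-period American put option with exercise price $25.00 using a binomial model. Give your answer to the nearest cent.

$5.00

Risk-neutral probability p = (e^0.12 − 0.75)/(1.2 − 0.75) = 0.3775/0.4500 = 0.8389
Terminal stock prices: S_uuu = 34.56, S_uud = 21.6, S_udd = 13.5, S_ddd = 8.438
Terminal payoffs (K − S): max(-9.56, 0) = 0, max(3.4, 0) = 3.4, max(11.5, 0) = 11.5, max(16.56, 0) = 16.56
Node uu (S = 28.8): continuation = e^(−0.12)·[0.8389·0.0000 + 0.1611·3.4000] = 0.4859; exercise value = 0.0000 ≤ continuation, so V_uu = 0.4859
Node ud (S = 18): continuation = e^(−0.12)·[0.8389·3.4000 + 0.1611·11.5000] = 4.1730; exercise value = 7.0000 > continuation, so V_ud = 7.0000 (exercise)
Node dd (S = 11.25): continuation = e^(−0.12)·[0.8389·11.5000 + 0.1611·16.5625] = 10.9230; exercise value = 13.7500 > continuation, so V_dd = 13.7500 (exercise)
Node u (S = 24): continuation = e^(−0.12)·[0.8389·0.4859 + 0.1611·7.0000] = 1.3618; exercise value = 1.0000 ≤ continuation, so V_u = 1.3618
Node d (S = 15): continuation = e^(−0.12)·[0.8389·7.0000 + 0.1611·13.7500] = 7.1730; exercise value = 10.0000 > continuation, so V_d = 10.0000 (exercise)
Node 0 (S = 20): continuation = e^(−0.12)·[0.8389·1.3618 + 0.1611·10.0000] = 2.4422; exercise value = 5.0000 > continuation, so V_0 = 5.0000 (exercise)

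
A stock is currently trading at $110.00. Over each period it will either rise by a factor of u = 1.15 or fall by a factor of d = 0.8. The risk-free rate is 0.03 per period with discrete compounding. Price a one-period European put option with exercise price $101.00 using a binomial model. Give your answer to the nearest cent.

Risk-neutral probability p = (1 + 0.03 − 0.8)/(1.15 − 0.8) = 0.2300/0.3500 = 0.6571
Terminal stock prices: S_u = 126.5, S_d = 88
Terminal payoffs (K − S): max(-25.5, 0) = 0, max(13, 0) = 13
Node 0 (S = 110): V_0 = 1/1.03·[0.6571·0.0000 + 0.3429·13.0000] = 4.3273

$4.33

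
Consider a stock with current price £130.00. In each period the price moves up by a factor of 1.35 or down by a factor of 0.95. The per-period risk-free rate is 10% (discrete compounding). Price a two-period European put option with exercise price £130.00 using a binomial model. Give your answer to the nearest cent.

£4.09

Risk-neutral probability p = (1 + 0.1 − 0.95)/(1.35 − 0.95) = 0.1500/0.4000 = 0.3750
Terminal stock prices: S_uu = 236.9, S_ud = 166.7, S_dd = 117.3
Terminal payoffs (K − S): max(-106.9, 0) = 0, max(-36.72, 0) = 0, max(12.67, 0) = 12.67
Node u (S = 175.5): V_u = 1/1.1·[0.3750·0.0000 + 0.6250·0.0000] = 0.0000
Node d (S = 123.5): V_d = 1/1.1·[0.3750·0.0000 + 0.6250·12.6750] = 7.2017
Node 0 (S = 130): V_0 = 1/1.1·[0.3750·0.0000 + 0.6250·7.2017] = 4.0919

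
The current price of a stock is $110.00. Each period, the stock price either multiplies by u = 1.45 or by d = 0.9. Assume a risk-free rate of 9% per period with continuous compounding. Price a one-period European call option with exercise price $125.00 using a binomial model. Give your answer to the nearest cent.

Risk-neutral probability p = (e^0.09 − 0.9)/(1.45 − 0.9) = 0.1942/0.5500 = 0.3530
Terminal stock prices: S_u = 159.5, S_d = 99
Terminal payoffs (S − K): max(34.5, 0) = 34.5, max(-26, 0) = 0
Node 0 (S = 110): V_0 = e^(−0.09)·[0.3530·34.5000 + 0.6470·0.0000] = 11.1317

$11.13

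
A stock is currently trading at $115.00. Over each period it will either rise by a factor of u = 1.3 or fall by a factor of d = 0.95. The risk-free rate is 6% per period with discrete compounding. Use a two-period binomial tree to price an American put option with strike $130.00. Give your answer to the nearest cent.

Risk-neutral probability p = (1 + 0.06 − 0.95)/(1.3 − 0.95) = 0.1100/0.3500 = 0.3143
Terminal stock prices: S_uu = 194.4, S_ud = 142, S_dd = 103.8
Terminal payoffs (K − S): max(-64.35, 0) = 0, max(-12.03, 0) = 0, max(26.21, 0) = 26.21
Node u (S = 149.5): continuation = 1/1.06·[0.3143·0.0000 + 0.6857·0.0000] = 0.0000; exercise value = 0.0000 ≤ continuation, so V_u = 0.0000
Node d (S = 109.2): continuation = 1/1.06·[0.3143·0.0000 + 0.6857·26.2125] = 16.9569; exercise value = 20.7500 > continuation, so V_d = 20.7500 (exercise)
Node 0 (S = 115): continuation = 1/1.06·[0.3143·0.0000 + 0.6857·20.7500] = 13.4232; exercise value = 15.0000 > continuation, so V_0 = 15.0000 (exercise)

$15.00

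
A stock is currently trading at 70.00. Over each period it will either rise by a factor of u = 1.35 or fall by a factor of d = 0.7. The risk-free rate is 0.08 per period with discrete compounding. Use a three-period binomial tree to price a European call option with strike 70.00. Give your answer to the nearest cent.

Risk-neutral probability p = (1 + 0.08 − 0.7)/(1.35 − 0.7) = 0.3800/0.6500 = 0.5846
Terminal stock prices: S_uuu = 172.2, S_uud = 89.3, S_udd = 46.3, S_ddd = 24.01
Terminal payoffs (S − K): max(102.2, 0) = 102.2, max(19.3, 0) = 19.3, max(-23.7, 0) = 0, max(-45.99, 0) = 0
Node uu (S = 127.6): V_uu = 1/1.08·[0.5846·102.2263 + 0.4154·19.3025] = 62.7602
Node ud (S = 66.15): V_ud = 1/1.08·[0.5846·19.3025 + 0.4154·0.0000] = 10.4486
Node dd (S = 34.3): V_dd = 1/1.08·[0.5846·0.0000 + 0.4154·0.0000] = 0.0000
Node u (S = 94.5): V_u = 1/1.08·[0.5846·62.7602 + 0.4154·10.4486] = 37.9915
Node d (S = 49): V_d = 1/1.08·[0.5846·10.4486 + 0.4154·0.0000] = 5.6560
Node 0 (S = 70): V_0 = 1/1.08·[0.5846·37.9915 + 0.4154·5.6560] = 22.7405

22.74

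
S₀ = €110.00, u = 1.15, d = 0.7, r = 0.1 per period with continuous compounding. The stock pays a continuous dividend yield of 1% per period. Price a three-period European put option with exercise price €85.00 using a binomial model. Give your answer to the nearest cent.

€0.76

Per-period risk-free factor R = e^0.1 = 1.1052; dividend-adjusted growth = e^(0.1−0.01) = 1.0942.
Risk-neutral probability p = (1.0942 − 0.7)/(1.15 − 0.7) = 0.3942/0.4500 = 0.8759
Terminal stock prices: S_uuu = 167.3, S_uud = 101.8, S_udd = 61.98, S_ddd = 37.73
Terminal payoffs (K − S): max(-82.3, 0) = 0, max(-16.83, 0) = 0, max(23.02, 0) = 23.02, max(47.27, 0) = 47.27
Node uu (S = 145.5): V_uu = e^(−0.1)·[0.8759·0.0000 + 0.1241·0.0000] = 0.0000
Node ud (S = 88.55): V_ud = e^(−0.1)·[0.8759·0.0000 + 0.1241·23.0150] = 2.5835
Node dd (S = 53.9): V_dd = e^(−0.1)·[0.8759·23.0150 + 0.1241·47.2700] = 23.5475
Node u (S = 126.5): V_u = e^(−0.1)·[0.8759·0.0000 + 0.1241·2.5835] = 0.2900
Node d (S = 77): V_d = e^(−0.1)·[0.8759·2.5835 + 0.1241·23.5475] = 4.6909
Node 0 (S = 110): V_0 = e^(−0.1)·[0.8759·0.2900 + 0.1241·4.6909] = 0.7564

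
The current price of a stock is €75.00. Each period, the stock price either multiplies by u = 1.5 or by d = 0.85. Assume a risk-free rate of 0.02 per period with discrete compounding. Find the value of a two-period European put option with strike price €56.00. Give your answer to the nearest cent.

€0.95

Risk-neutral probability p = (1 + 0.02 − 0.85)/(1.5 − 0.85) = 0.1700/0.6500 = 0.2615
Terminal stock prices: S_uu = 168.8, S_ud = 95.62, S_dd = 54.19
Terminal payoffs (K − S): max(-112.8, 0) = 0, max(-39.62, 0) = 0, max(1.813, 0) = 1.813
Node u (S = 112.5): V_u = 1/1.02·[0.2615·0.0000 + 0.7385·0.0000] = 0.0000
Node d (S = 63.75): V_d = 1/1.02·[0.2615·0.0000 + 0.7385·1.8125] = 1.3122
Node 0 (S = 75): V_0 = 1/1.02·[0.2615·0.0000 + 0.7385·1.3122] = 0.9500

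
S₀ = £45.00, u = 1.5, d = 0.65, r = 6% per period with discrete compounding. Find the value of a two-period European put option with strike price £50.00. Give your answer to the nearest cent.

£10.11

Risk-neutral probability p = (1 + 0.06 − 0.65)/(1.5 − 0.65) = 0.4100/0.8500 = 0.4824
Terminal stock prices: S_uu = 101.2, S_ud = 43.88, S_dd = 19.01
Terminal payoffs (K − S): max(-51.25, 0) = 0, max(6.125, 0) = 6.125, max(30.99, 0) = 30.99
Node u (S = 67.5): V_u = 1/1.06·[0.4824·0.0000 + 0.5176·6.1250] = 2.9911
Node d (S = 29.25): V_d = 1/1.06·[0.4824·6.1250 + 0.5176·30.9875] = 17.9198
Node 0 (S = 45): V_0 = 1/1.06·[0.4824·2.9911 + 0.5176·17.9198] = 10.1122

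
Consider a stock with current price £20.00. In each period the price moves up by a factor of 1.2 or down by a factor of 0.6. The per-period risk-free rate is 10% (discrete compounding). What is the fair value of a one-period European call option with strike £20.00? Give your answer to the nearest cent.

Risk-neutral probability p = (1 + 0.1 − 0.6)/(1.2 − 0.6) = 0.5000/0.6000 = 0.8333
Terminal stock prices: S_u = 24, S_d = 12
Terminal payoffs (S − K): max(4, 0) = 4, max(-8, 0) = 0
Node 0 (S = 20): V_0 = 1/1.1·[0.8333·4.0000 + 0.1667·0.0000] = 3.0303

£3.03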